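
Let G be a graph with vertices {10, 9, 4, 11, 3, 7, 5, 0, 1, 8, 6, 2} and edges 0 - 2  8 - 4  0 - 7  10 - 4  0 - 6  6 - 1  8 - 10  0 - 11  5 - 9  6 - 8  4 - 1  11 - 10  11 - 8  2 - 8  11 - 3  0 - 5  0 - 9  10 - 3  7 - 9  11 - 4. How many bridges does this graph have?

0

The edges on the cycle 0-7-9-0 are not bridges since each lies on that cycle.
Every edge lies on some cycle, so there are no bridges.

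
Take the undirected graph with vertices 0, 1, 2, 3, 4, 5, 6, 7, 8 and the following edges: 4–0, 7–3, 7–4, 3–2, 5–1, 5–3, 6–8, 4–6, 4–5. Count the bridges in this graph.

The edges on the cycle 7-4-5-3-7 are not bridges since each lies on that cycle.
But removing 1–5 disconnects 1 from 5; removing 4–6 disconnects 4 from 6; removing 3–2 disconnects 3 from 2; removing 6–8 disconnects 6 from 8 — these are bridges.
In total 5 edges are bridges.

5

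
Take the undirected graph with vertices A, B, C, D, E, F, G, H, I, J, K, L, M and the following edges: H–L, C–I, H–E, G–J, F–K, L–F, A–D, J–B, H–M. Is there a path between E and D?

The component containing E is {E, F, H, K, L, M}, and D is not in it.

No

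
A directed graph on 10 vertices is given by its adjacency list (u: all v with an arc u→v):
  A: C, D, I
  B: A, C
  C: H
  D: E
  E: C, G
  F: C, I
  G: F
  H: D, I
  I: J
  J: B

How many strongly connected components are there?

{A, B, C, D, E, F, G, H, I, J} are all mutually reachable — one SCC of size 10.
That gives 1 strongly connected component.

1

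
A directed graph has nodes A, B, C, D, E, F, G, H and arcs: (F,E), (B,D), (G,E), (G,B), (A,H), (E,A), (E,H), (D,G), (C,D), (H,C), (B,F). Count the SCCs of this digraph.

1

{A, B, C, D, E, F, G, H} are all mutually reachable — one SCC of size 8.
That gives 1 strongly connected component.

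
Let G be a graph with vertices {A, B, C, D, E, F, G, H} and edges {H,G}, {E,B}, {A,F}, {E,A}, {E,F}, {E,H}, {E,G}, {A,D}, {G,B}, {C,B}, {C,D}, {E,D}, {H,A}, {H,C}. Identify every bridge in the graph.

The edges on the cycle E-H-A-D-E are not bridges since each lies on that cycle.
Every edge lies on some cycle, so there are no bridges.

none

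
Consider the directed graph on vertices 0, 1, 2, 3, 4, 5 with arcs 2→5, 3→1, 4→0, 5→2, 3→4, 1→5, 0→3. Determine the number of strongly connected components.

3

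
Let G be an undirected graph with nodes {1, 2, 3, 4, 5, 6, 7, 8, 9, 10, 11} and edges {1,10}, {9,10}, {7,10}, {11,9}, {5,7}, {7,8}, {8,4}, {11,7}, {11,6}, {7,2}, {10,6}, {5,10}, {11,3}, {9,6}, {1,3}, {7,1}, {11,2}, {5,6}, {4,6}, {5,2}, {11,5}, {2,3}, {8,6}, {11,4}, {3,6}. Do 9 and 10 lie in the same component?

Yes

From 9 we can reach 1, 2, 3, 4, 5, 6, 7, 8, 9, 10, 11, which includes 10.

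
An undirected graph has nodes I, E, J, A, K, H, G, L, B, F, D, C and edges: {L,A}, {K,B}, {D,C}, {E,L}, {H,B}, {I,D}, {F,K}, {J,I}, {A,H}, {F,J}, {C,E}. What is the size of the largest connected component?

11

G is isolated — a component by itself.
Starting from A we can reach A, B, C, D, E, F, H, I, J, K, L. That is one component of size 11.
The largest has 11 vertices.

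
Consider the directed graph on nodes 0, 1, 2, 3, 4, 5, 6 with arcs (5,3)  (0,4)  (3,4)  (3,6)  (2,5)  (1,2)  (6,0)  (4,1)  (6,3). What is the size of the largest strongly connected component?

7

{0, 1, 2, 3, 4, 5, 6} are all mutually reachable — one SCC of size 7.
The largest has 7 vertices.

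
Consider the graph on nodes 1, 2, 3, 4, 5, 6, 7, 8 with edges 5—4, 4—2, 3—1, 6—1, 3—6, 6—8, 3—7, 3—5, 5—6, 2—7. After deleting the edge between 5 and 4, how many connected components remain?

5 and 4 are still connected via 5-3-7-2-4, so the component count stays at 1.

1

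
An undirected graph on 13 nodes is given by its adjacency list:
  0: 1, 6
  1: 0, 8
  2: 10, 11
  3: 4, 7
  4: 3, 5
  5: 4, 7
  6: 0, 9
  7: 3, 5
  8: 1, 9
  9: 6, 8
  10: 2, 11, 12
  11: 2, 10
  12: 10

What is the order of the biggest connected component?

5

Starting from 2 we can reach 2, 10, 11, 12. That is one component of size 4.
Starting from 3 we can reach 3, 4, 5, 7. That is one component of size 4.
Starting from 0 we can reach 0, 1, 6, 8, 9. That is one component of size 5.
The largest has 5 vertices.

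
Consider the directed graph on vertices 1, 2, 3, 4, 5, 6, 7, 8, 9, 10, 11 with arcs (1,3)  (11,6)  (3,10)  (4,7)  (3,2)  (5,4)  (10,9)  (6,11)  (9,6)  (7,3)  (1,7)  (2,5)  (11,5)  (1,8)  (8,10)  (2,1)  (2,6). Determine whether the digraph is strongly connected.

From 4 we can reach every vertex (1, 2, 3, 4, 5, 6, 7, 8, 9, 10, 11), and every vertex can reach 4 (1, 2, 3, 4, 5, 6, 7, 8, 9, 10, 11). So the whole graph is one strongly connected component.

Yes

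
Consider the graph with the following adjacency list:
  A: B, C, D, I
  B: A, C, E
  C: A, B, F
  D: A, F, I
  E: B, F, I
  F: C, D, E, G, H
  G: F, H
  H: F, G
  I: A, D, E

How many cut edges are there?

0

The edges on the cycle F-G-H-F are not bridges since each lies on that cycle.
Every edge lies on some cycle, so there are no bridges.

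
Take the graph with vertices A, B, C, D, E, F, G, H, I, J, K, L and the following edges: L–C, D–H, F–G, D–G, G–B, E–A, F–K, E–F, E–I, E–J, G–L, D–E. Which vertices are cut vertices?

D, E, F, G, L

Removing D increases the component count from 1 to 2, so D is a cut vertex.
Removing E increases the component count from 1 to 4, so E is a cut vertex.
Removing F increases the component count from 1 to 2, so F is a cut vertex.
Likewise G, L are cut vertices.
By contrast removing J leaves 1 component; it is not a cut vertex. No other vertex is a cut vertex either.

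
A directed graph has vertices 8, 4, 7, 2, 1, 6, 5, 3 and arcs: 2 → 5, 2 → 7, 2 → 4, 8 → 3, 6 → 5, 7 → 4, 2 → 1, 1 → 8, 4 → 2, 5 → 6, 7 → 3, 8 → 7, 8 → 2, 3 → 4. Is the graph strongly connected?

There is no directed path from 6 to 8, so the graph is not strongly connected.

No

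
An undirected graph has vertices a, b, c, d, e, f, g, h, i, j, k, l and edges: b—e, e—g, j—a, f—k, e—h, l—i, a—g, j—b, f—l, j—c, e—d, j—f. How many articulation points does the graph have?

4

Removing e increases the component count from 1 to 3, so e is a cut vertex.
Removing f increases the component count from 1 to 3, so f is a cut vertex.
Removing j increases the component count from 1 to 3, so j is a cut vertex.
Likewise l is a cut vertex.
By contrast removing c leaves 1 component; it is not a cut vertex. No other vertex is a cut vertex either.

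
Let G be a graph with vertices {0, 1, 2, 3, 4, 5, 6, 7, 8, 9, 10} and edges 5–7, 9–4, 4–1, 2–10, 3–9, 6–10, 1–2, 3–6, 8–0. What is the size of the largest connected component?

Starting from 0 we can reach 0, 8. That is one component of size 2.
Starting from 5 we can reach 5, 7. That is one component of size 2.
Starting from 1 we can reach 1, 2, 3, 4, 6, 9, 10. That is one component of size 7.
The largest has 7 vertices.

7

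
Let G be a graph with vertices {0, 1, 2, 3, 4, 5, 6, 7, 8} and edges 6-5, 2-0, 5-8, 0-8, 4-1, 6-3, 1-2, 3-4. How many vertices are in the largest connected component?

7 is isolated — a component by itself.
Starting from 0 we can reach 0, 1, 2, 3, 4, 5, 6, 8. That is one component of size 8.
The largest has 8 vertices.

8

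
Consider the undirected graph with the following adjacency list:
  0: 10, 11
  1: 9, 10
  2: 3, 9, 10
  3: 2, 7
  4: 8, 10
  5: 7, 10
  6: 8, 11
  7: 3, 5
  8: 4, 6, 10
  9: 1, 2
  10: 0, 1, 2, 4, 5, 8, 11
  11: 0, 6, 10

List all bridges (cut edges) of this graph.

The edges on the cycle 10-5-7-3-2-10 are not bridges since each lies on that cycle.
Every edge lies on some cycle, so there are no bridges.

none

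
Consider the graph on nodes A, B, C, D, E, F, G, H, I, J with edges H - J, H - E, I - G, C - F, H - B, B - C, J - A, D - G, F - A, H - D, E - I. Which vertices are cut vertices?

H

Removing H increases the component count from 1 to 2, so H is a cut vertex.
By contrast removing E leaves 1 component; it is not a cut vertex. No other vertex is a cut vertex either.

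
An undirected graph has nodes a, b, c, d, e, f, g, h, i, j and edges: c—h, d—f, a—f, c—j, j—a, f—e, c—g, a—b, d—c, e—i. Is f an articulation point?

Yes

Deleting f raises the number of components from 1 to 2, so f is a cut vertex.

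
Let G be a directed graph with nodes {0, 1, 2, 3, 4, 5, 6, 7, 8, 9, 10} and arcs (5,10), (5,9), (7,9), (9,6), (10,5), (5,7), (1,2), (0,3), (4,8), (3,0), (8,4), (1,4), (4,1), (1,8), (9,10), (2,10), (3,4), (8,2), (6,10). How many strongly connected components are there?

4

{5, 6, 7, 9, 10} are all mutually reachable — one SCC of size 5.
{1, 4, 8} are all mutually reachable — one SCC of size 3.
{0, 3} are all mutually reachable — one SCC of size 2.
{2} is an SCC by itself.
That gives 4 strongly connected components.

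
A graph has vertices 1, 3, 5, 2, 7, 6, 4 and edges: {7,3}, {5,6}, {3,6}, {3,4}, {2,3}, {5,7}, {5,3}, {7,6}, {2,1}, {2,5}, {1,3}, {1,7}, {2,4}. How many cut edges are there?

0

The edges on the cycle 5-7-3-5 are not bridges since each lies on that cycle.
Every edge lies on some cycle, so there are no bridges.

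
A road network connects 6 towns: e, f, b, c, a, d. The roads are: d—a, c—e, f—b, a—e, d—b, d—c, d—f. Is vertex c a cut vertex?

No

Deleting c leaves 1 component (was 1) (its neighbors d, e remain connected to each other), so c is not a cut vertex.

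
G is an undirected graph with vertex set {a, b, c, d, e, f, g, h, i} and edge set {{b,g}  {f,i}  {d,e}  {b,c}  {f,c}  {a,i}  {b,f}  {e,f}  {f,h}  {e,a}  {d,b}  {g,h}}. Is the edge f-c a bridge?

No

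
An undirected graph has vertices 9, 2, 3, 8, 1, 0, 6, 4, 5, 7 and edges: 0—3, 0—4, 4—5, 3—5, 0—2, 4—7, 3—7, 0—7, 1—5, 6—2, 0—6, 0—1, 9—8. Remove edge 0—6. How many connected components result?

2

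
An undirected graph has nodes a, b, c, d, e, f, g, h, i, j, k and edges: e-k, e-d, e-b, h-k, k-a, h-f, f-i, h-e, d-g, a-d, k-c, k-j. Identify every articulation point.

Removing d increases the component count from 1 to 2, so d is a cut vertex.
Removing e increases the component count from 1 to 2, so e is a cut vertex.
Removing f increases the component count from 1 to 2, so f is a cut vertex.
Likewise h, k are cut vertices.
By contrast removing a leaves 1 component; it is not a cut vertex. No other vertex is a cut vertex either.

d, e, f, h, k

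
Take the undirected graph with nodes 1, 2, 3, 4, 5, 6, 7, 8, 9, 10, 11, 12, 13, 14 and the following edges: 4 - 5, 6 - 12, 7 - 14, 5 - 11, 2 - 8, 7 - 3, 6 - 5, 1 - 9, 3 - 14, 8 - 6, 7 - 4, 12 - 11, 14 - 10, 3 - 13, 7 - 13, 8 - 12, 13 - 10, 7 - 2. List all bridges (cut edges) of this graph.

1-9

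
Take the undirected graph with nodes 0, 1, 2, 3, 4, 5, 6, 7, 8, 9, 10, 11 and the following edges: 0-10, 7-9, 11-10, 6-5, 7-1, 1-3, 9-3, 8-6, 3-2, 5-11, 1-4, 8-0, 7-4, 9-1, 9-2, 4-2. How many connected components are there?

Starting from 1 we can reach 1, 2, 3, 4, 7, 9. That is one component of size 6.
Starting from 0 we can reach 0, 5, 6, 8, 10, 11. That is one component of size 6.
Total: 2 components.

2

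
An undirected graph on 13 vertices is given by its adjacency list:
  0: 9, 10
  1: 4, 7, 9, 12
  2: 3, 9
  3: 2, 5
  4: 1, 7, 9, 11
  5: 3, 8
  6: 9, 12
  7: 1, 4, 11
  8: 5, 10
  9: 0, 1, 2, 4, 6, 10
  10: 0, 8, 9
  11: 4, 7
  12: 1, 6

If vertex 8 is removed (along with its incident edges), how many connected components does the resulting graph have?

1

With 8 gone, the remaining components are: {0, 1, 2, 3, 4, 5, 6, 7, 9, 10, 11, 12}.
That is 1 component.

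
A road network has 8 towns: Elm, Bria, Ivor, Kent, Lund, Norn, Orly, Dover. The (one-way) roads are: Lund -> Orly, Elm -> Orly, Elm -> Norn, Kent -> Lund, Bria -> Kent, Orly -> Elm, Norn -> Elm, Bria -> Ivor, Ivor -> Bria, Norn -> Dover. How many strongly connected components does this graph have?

5

{Elm, Norn, Orly} are all mutually reachable — one SCC of size 3.
{Bria, Ivor} are all mutually reachable — one SCC of size 2.
{Dover} is an SCC by itself.
{Kent} is an SCC by itself.
{Lund} is an SCC by itself.
That gives 5 strongly connected components.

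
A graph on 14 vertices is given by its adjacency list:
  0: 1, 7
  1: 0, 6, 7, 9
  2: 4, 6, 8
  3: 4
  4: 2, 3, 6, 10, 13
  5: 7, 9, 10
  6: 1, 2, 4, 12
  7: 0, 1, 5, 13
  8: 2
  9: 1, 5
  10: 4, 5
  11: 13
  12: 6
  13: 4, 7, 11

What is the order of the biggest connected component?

Starting from 0 we can reach 0, 1, 2, 3, 4, 5, 6, 7, 8, 9, 10, 11, 12, 13. That is one component of size 14.
The largest has 14 vertices.

14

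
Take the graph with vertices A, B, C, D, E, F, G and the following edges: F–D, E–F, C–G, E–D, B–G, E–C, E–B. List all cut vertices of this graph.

E

Removing E increases the component count from 2 to 3, so E is a cut vertex.
By contrast removing B leaves 2 components; it is not a cut vertex. No other vertex is a cut vertex either.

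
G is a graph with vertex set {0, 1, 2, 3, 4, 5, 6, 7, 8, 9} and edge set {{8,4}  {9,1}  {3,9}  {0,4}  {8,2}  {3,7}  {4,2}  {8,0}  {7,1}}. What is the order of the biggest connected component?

4

6 is isolated — a component by itself.
5 is isolated — a component by itself.
Starting from 0 we can reach 0, 2, 4, 8. That is one component of size 4.
Starting from 1 we can reach 1, 3, 7, 9. That is one component of size 4.
The largest has 4 vertices.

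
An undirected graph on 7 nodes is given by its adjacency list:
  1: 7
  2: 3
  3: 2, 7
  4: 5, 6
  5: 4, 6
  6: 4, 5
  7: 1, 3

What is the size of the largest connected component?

4

Starting from 4 we can reach 4, 5, 6. That is one component of size 3.
Starting from 1 we can reach 1, 2, 3, 7. That is one component of size 4.
The largest has 4 vertices.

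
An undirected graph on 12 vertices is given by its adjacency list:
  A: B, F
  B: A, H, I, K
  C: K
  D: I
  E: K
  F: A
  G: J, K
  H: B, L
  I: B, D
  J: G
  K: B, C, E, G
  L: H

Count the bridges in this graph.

removing B-I disconnects B from I; removing G-J disconnects G from J; removing A-B disconnects A from B; removing A-F disconnects A from F — these are bridges.
In total 11 edges are bridges.

11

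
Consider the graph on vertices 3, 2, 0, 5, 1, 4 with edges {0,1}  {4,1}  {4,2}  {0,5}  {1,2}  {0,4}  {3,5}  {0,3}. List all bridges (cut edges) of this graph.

none

The edges on the cycle 0-3-5-0 are not bridges since each lies on that cycle.
Every edge lies on some cycle, so there are no bridges.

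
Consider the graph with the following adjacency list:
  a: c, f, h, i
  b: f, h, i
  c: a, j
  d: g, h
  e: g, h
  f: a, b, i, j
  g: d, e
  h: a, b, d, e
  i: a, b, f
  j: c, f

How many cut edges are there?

The edges on the cycle b-i-f-b are not bridges since each lies on that cycle.
Every edge lies on some cycle, so there are no bridges.

0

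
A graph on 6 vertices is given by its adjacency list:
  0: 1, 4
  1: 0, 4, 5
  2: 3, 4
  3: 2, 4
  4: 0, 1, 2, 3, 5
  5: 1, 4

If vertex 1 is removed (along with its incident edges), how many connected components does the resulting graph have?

With 1 gone, the remaining components are: {0, 2, 3, 4, 5}.
That is 1 component.

1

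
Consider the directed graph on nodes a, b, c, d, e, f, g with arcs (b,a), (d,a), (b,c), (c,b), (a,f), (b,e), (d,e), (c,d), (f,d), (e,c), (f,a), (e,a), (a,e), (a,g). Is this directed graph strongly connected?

No

There is no directed path from g to c, so the graph is not strongly connected.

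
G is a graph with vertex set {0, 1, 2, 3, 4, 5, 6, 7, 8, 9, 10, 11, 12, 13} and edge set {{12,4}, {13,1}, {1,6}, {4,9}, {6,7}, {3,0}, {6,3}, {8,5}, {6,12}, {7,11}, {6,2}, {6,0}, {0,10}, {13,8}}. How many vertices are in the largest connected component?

Starting from 0 we can reach 0, 1, 2, 3, 4, 5, 6, 7, 8, 9, 10, 11, 12, 13. That is one component of size 14.
The largest has 14 vertices.

14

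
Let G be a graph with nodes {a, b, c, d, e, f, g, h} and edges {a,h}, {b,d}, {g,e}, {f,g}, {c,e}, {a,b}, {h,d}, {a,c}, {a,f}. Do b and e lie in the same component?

From b we can reach a, b, c, d, e, f, g, h, which includes e.

Yes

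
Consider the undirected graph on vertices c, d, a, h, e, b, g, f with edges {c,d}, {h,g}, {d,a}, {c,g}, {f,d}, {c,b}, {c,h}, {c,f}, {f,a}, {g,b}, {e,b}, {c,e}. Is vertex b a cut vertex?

No

Deleting b leaves 1 component (was 1) (its neighbors c, e, g remain connected to each other), so b is not a cut vertex.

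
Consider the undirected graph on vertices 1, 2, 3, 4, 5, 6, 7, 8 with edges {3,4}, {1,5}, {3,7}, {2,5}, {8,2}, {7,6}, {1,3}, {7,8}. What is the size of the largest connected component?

Starting from 1 we can reach 1, 2, 3, 4, 5, 6, 7, 8. That is one component of size 8.
The largest has 8 vertices.

8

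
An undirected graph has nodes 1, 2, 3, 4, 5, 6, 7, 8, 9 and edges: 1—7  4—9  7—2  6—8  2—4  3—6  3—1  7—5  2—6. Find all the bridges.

2-4, 4-9, 5-7, 6-8

The edges on the cycle 3-1-7-2-6-3 are not bridges since each lies on that cycle.
But removing 6—8 disconnects 6 from 8; removing 2—4 disconnects 2 from 4; removing 7—5 disconnects 7 from 5; removing 9—4 disconnects 9 from 4 — these are bridges.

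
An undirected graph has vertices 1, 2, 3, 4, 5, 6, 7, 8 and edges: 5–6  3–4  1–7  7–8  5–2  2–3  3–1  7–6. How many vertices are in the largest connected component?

Starting from 1 we can reach 1, 2, 3, 4, 5, 6, 7, 8. That is one component of size 8.
The largest has 8 vertices.

8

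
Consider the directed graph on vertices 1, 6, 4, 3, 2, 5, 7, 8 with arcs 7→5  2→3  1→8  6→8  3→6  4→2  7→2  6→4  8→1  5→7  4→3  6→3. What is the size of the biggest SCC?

4

{2, 3, 4, 6} are all mutually reachable — one SCC of size 4.
{1, 8} are all mutually reachable — one SCC of size 2.
{5, 7} are all mutually reachable — one SCC of size 2.
The largest has 4 vertices.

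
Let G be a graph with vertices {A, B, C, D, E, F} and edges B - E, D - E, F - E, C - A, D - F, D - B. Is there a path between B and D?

From B we can reach B, D, E, F, which includes D.

Yes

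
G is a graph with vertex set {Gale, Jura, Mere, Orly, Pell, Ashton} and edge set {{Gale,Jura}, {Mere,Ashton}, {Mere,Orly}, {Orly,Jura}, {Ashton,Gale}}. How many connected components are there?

2

Pell is isolated — a component by itself.
Starting from Gale we can reach Gale, Jura, Mere, Orly, Ashton. That is one component of size 5.
Total: 2 components.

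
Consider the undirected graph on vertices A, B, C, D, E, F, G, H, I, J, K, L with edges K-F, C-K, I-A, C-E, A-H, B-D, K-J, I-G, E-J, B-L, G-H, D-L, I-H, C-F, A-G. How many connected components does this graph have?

Starting from B we can reach B, D, L. That is one component of size 3.
Starting from A we can reach A, G, H, I. That is one component of size 4.
Starting from C we can reach C, E, F, J, K. That is one component of size 5.
Total: 3 components.

3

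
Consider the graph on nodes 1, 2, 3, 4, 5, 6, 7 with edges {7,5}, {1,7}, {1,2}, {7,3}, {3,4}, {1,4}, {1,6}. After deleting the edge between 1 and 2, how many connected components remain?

Before removal there is 1 component.
1 - 2 is a bridge — removing it separates 1's side from 2's side.
After removal: 2 components.

2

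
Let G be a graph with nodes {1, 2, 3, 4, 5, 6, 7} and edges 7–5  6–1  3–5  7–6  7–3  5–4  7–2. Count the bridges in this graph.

The edges on the cycle 7-3-5-7 are not bridges since each lies on that cycle.
But removing 6–1 disconnects 6 from 1; removing 5–4 disconnects 5 from 4; removing 7–2 disconnects 7 from 2; removing 7–6 disconnects 7 from 6 — these are bridges.
That makes 4 bridges.

4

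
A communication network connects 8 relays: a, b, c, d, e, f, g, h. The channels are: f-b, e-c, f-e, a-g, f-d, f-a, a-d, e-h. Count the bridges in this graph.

5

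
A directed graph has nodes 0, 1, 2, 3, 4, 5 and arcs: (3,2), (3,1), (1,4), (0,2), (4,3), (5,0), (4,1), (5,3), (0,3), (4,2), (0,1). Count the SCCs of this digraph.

4

{1, 3, 4} are all mutually reachable — one SCC of size 3.
{0} is an SCC by itself.
{5} is an SCC by itself.
{2} is an SCC by itself.
That gives 4 strongly connected components.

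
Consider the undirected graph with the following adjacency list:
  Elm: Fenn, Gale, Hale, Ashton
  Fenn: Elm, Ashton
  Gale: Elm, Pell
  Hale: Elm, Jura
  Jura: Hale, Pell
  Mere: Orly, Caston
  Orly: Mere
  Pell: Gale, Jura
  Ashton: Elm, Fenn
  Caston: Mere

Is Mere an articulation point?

Yes

Deleting Mere raises the number of components from 2 to 3, so Mere is a cut vertex.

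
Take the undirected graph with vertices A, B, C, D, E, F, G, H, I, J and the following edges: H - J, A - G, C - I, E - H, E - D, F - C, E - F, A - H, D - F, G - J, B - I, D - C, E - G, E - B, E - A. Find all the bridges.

none

The edges on the cycle E-D-F-E are not bridges since each lies on that cycle.
Every edge lies on some cycle, so there are no bridges.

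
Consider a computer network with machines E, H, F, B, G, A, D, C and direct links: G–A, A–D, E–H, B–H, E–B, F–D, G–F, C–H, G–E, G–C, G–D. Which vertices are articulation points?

G

Removing G increases the component count from 1 to 2, so G is a cut vertex.
By contrast removing B leaves 1 component; it is not a cut vertex. No other vertex is a cut vertex either.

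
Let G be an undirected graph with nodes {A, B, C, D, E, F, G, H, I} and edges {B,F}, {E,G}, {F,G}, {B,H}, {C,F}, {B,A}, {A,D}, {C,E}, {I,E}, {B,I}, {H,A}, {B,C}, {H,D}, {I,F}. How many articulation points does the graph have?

Removing B increases the component count from 1 to 2, so B is a cut vertex.
By contrast removing A leaves 1 component; it is not a cut vertex. No other vertex is a cut vertex either.

1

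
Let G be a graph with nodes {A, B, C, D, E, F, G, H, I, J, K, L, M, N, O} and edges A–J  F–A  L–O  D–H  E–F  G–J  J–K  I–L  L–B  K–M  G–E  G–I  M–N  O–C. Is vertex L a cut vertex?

Deleting L raises the number of components from 2 to 4, so L is a cut vertex.

Yes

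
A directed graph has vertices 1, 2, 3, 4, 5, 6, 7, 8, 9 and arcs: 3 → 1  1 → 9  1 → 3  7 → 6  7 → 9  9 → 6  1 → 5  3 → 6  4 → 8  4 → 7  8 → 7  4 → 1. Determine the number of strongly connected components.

8

{1, 3} are all mutually reachable — one SCC of size 2.
{9} is an SCC by itself.
{8} is an SCC by itself.
{4} is an SCC by itself.
{6} is an SCC by itself.
(and 3 more singleton SCCs)
That gives 8 strongly connected components.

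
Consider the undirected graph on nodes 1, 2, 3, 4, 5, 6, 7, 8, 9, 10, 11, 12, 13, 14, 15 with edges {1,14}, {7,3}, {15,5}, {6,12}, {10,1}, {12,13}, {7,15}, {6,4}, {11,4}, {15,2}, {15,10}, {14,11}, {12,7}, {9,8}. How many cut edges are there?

The edges on the cycle 6-12-7-15-10-1-14-11-4-6 are not bridges since each lies on that cycle.
But removing 9 - 8 disconnects 9 from 8; removing 2 - 15 disconnects 2 from 15; removing 12 - 13 disconnects 12 from 13; removing 5 - 15 disconnects 5 from 15 — these are bridges.
In total 5 edges are bridges.

5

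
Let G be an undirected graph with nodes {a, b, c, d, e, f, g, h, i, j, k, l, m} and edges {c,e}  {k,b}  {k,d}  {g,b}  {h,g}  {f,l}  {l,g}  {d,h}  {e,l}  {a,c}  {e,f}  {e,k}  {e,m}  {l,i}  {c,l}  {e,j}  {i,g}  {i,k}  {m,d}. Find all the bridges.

a-c, e-j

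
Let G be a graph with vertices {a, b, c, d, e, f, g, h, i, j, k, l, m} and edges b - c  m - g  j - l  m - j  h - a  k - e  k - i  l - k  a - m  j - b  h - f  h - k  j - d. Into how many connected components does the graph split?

Starting from a we can reach a, b, c, d, e, f, g, h, i, j, k, l, m. That is one component of size 13.
Total: 1 component.

1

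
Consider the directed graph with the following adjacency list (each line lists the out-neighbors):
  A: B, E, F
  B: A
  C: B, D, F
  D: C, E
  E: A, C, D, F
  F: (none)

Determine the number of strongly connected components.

{A, B, C, D, E} are all mutually reachable — one SCC of size 5.
{F} is an SCC by itself.
That gives 2 strongly connected components.

2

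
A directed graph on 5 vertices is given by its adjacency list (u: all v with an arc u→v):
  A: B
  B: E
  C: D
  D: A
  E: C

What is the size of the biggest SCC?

5

{A, B, C, D, E} are all mutually reachable — one SCC of size 5.
The largest has 5 vertices.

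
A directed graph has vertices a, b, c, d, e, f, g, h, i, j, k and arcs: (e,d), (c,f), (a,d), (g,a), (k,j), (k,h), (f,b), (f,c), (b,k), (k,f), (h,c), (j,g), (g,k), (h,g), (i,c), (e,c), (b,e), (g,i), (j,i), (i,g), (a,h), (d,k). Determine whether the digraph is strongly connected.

From b we can reach every vertex (a, b, c, d, e, f, g, h, i, j, k), and every vertex can reach b (a, b, c, d, e, f, g, h, i, j, k). So the whole graph is one strongly connected component.

Yes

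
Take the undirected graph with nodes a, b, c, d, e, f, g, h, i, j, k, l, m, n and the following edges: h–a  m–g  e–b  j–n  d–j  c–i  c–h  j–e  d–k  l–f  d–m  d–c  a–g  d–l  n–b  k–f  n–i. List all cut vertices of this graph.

Removing d increases the component count from 1 to 2, so d is a cut vertex.
By contrast removing e leaves 1 component; it is not a cut vertex. No other vertex is a cut vertex either.

d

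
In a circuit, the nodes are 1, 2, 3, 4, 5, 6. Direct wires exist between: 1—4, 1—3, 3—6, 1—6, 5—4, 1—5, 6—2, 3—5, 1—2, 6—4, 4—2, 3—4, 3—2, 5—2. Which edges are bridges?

none

The edges on the cycle 3-6-4-5-3 are not bridges since each lies on that cycle.
Every edge lies on some cycle, so there are no bridges.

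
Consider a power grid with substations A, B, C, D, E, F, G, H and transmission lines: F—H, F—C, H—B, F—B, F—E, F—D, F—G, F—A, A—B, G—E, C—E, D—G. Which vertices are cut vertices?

F

Removing F increases the component count from 1 to 2, so F is a cut vertex.
By contrast removing E leaves 1 component; it is not a cut vertex. No other vertex is a cut vertex either.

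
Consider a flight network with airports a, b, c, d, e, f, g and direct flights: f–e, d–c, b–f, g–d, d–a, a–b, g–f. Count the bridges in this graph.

The edges on the cycle g-d-a-b-f-g are not bridges since each lies on that cycle.
But removing d–c disconnects d from c; removing f–e disconnects f from e — these are bridges.
That makes 2 bridges.

2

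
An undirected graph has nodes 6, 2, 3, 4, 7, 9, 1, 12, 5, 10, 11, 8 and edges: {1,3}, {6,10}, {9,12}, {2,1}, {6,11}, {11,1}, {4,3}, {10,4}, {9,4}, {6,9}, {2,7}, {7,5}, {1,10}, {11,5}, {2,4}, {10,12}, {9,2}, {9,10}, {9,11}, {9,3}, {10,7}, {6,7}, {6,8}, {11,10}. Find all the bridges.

6-8

The edges on the cycle 9-2-1-3-9 are not bridges since each lies on that cycle.
But removing 6-8 disconnects 6 from 8 — this is a bridge.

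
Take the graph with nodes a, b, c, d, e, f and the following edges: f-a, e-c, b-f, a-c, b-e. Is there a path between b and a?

Yes

From b we can reach a, b, c, e, f, which includes a.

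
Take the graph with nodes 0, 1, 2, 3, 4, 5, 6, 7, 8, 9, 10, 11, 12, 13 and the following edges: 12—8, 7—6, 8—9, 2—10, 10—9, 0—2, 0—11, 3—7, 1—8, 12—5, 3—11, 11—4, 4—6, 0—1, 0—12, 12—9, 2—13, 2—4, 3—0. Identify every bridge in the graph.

The edges on the cycle 0-2-10-9-8-1-0 are not bridges since each lies on that cycle.
But removing 12—5 disconnects 12 from 5; removing 13—2 disconnects 13 from 2 — these are bridges.

12-5, 13-2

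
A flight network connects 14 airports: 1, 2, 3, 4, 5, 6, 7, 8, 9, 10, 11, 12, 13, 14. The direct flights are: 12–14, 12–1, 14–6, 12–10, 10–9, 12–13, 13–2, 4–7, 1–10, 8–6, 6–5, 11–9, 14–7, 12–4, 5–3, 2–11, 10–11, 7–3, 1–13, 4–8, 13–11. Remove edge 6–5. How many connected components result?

6 and 5 are still connected via 6-14-7-3-5, so the component count stays at 1.

1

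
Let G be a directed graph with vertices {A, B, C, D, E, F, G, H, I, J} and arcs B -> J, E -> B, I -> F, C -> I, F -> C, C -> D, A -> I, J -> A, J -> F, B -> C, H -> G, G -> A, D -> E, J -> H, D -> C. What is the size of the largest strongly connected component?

10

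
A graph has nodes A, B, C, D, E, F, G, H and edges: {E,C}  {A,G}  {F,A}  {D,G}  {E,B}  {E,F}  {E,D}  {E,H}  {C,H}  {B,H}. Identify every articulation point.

E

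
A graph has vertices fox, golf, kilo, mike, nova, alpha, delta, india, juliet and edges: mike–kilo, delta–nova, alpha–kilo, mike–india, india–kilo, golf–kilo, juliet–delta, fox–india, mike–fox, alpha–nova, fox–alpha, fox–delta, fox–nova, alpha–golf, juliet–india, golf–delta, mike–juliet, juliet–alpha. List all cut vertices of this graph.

none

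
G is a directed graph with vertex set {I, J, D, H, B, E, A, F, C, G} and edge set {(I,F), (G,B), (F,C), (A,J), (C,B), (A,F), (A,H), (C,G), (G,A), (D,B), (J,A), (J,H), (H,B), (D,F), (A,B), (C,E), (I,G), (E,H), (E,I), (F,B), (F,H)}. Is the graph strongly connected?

No

There is no directed path from C to D, so the graph is not strongly connected.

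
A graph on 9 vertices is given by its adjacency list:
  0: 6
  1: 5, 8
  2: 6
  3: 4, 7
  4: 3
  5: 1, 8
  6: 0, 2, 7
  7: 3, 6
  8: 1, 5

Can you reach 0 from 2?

Yes

From 2 we can reach 0, 2, 3, 4, 6, 7, which includes 0.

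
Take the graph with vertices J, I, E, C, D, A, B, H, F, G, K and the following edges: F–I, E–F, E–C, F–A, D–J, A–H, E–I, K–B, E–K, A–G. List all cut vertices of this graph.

Removing A increases the component count from 2 to 4, so A is a cut vertex.
Removing E increases the component count from 2 to 4, so E is a cut vertex.
Removing F increases the component count from 2 to 3, so F is a cut vertex.
Likewise K is a cut vertex.
By contrast removing J leaves 2 components; it is not a cut vertex. No other vertex is a cut vertex either.

A, E, F, K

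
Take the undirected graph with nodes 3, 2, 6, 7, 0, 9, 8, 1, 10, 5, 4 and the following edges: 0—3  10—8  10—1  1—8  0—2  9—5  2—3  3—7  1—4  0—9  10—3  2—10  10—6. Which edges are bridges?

0-9, 1-4, 10-6, 3-7, 5-9

The edges on the cycle 10-1-8-10 are not bridges since each lies on that cycle.
But removing 5—9 disconnects 5 from 9; removing 0—9 disconnects 0 from 9; removing 1—4 disconnects 1 from 4; removing 3—7 disconnects 3 from 7 — these are bridges.
In total 5 edges are bridges.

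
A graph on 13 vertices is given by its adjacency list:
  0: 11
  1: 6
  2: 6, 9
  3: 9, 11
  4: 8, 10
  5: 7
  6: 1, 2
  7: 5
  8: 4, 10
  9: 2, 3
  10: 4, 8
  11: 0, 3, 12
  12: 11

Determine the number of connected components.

3

Starting from 5 we can reach 5, 7. That is one component of size 2.
Starting from 4 we can reach 4, 8, 10. That is one component of size 3.
Starting from 0 we can reach 0, 1, 2, 3, 6, 9, 11, 12. That is one component of size 8.
Total: 3 components.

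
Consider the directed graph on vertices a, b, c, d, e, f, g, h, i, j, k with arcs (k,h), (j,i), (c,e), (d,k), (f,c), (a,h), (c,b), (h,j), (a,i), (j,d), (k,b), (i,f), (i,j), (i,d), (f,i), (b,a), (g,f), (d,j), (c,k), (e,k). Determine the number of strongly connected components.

2

{a, b, c, d, e, f, h, i, j, k} are all mutually reachable — one SCC of size 10.
{g} is an SCC by itself.
That gives 2 strongly connected components.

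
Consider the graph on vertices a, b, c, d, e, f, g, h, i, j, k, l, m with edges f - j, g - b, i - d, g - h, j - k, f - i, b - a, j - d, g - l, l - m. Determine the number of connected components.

4

e is isolated — a component by itself.
c is isolated — a component by itself.
Starting from d we can reach d, f, i, j, k. That is one component of size 5.
Starting from a we can reach a, b, g, h, l, m. That is one component of size 6.
Total: 4 components.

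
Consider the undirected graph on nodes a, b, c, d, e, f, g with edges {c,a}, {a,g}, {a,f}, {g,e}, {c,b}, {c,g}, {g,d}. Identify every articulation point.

a, c, g

Removing a increases the component count from 1 to 2, so a is a cut vertex.
Removing c increases the component count from 1 to 2, so c is a cut vertex.
Removing g increases the component count from 1 to 3, so g is a cut vertex.
By contrast removing e leaves 1 component; it is not a cut vertex. No other vertex is a cut vertex either.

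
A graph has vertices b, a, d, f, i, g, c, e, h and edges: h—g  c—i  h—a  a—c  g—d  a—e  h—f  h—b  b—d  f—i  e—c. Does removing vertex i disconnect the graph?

No

Deleting i leaves 1 component (was 1) (its neighbors c, f remain connected to each other), so i is not a cut vertex.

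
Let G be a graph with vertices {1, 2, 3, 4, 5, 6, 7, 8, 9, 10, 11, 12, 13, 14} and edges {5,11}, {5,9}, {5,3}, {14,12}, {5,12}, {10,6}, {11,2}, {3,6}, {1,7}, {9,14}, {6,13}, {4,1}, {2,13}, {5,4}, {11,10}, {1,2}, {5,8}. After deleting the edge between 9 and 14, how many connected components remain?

1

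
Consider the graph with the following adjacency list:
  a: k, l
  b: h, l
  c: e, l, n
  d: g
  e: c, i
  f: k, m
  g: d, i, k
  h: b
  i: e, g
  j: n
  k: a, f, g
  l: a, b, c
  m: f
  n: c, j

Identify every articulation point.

b, c, f, g, k, l, n

Removing b increases the component count from 1 to 2, so b is a cut vertex.
Removing c increases the component count from 1 to 2, so c is a cut vertex.
Removing f increases the component count from 1 to 2, so f is a cut vertex.
Likewise g, k, l, n are cut vertices.
By contrast removing m leaves 1 component; it is not a cut vertex. No other vertex is a cut vertex either.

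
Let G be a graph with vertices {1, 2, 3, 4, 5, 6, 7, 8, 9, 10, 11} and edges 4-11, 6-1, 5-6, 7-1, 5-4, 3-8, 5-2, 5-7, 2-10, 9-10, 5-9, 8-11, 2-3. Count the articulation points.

Removing 5 increases the component count from 1 to 2, so 5 is a cut vertex.
By contrast removing 11 leaves 1 component; it is not a cut vertex. No other vertex is a cut vertex either.

1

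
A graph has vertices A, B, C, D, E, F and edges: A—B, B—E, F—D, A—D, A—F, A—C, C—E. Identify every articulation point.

Removing A increases the component count from 1 to 2, so A is a cut vertex.
By contrast removing C leaves 1 component; it is not a cut vertex. No other vertex is a cut vertex either.

A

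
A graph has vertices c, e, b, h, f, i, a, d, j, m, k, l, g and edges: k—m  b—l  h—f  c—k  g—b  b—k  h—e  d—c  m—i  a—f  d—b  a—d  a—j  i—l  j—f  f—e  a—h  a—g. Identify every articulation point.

Removing a increases the component count from 1 to 2, so a is a cut vertex.
By contrast removing d leaves 1 component; it is not a cut vertex. No other vertex is a cut vertex either.

a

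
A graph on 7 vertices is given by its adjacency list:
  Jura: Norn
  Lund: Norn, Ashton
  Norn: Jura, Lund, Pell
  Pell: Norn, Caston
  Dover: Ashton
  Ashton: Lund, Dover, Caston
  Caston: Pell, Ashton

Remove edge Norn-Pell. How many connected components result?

1

Norn and Pell are still connected via Norn-Lund-Ashton-Caston-Pell, so the component count stays at 1.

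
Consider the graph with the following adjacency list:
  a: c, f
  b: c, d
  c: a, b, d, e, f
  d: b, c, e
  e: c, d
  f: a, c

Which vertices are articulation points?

Removing c increases the component count from 1 to 2, so c is a cut vertex.
By contrast removing e leaves 1 component; it is not a cut vertex. No other vertex is a cut vertex either.

c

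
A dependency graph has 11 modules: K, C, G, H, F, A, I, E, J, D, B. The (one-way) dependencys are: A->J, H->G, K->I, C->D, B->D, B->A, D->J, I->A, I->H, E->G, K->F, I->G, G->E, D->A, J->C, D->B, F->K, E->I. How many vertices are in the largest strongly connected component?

{A, B, C, D, J} are all mutually reachable — one SCC of size 5.
{E, G, H, I} are all mutually reachable — one SCC of size 4.
{F, K} are all mutually reachable — one SCC of size 2.
The largest has 5 vertices.

5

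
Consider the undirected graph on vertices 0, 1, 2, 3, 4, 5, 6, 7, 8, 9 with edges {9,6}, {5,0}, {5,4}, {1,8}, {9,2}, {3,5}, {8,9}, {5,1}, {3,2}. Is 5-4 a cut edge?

Yes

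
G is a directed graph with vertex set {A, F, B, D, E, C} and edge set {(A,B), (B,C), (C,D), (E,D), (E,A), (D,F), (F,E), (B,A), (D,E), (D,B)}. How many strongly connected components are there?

1

{A, B, C, D, E, F} are all mutually reachable — one SCC of size 6.
That gives 1 strongly connected component.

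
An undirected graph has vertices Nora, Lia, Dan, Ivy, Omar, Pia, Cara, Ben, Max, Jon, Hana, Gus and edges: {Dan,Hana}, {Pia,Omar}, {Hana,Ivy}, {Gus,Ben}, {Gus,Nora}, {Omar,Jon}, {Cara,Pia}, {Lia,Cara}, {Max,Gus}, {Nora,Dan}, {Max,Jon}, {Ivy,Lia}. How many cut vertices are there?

Removing Gus increases the component count from 1 to 2, so Gus is a cut vertex.
By contrast removing Cara leaves 1 component; it is not a cut vertex. No other vertex is a cut vertex either.

1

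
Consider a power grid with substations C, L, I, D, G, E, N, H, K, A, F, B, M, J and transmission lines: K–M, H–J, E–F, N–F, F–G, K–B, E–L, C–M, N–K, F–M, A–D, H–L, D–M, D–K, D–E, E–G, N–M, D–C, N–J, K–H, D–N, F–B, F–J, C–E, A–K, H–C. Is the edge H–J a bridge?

No

After removing H–J, the path H-K-N-J still connects them, so the edge is not a bridge.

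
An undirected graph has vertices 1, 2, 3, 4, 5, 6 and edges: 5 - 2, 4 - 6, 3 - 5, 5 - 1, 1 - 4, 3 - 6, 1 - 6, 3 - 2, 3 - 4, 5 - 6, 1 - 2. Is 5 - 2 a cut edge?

No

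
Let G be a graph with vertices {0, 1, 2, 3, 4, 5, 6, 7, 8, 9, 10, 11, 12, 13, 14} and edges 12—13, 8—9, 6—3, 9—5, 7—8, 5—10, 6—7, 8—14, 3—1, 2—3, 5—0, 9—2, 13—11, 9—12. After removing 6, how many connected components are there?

2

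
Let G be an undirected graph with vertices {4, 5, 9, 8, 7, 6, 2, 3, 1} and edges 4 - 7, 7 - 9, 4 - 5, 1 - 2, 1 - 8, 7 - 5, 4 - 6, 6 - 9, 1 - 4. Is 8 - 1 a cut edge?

Yes

Removing 8 - 1 leaves no path between 8 and 1: the component count goes from 2 to 3. So it is a bridge.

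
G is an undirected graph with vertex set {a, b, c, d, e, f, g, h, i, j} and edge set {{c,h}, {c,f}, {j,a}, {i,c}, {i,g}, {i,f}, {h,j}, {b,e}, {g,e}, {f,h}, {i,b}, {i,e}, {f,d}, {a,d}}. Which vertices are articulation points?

Removing i increases the component count from 1 to 2, so i is a cut vertex.
By contrast removing d leaves 1 component; it is not a cut vertex. No other vertex is a cut vertex either.

i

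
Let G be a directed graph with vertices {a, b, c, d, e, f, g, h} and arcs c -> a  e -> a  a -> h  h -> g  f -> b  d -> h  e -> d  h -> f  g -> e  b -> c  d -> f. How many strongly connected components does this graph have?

1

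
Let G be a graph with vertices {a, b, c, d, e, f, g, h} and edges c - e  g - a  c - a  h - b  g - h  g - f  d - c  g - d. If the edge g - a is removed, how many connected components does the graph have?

g and a are still connected via g-d-c-a, so the component count stays at 1.

1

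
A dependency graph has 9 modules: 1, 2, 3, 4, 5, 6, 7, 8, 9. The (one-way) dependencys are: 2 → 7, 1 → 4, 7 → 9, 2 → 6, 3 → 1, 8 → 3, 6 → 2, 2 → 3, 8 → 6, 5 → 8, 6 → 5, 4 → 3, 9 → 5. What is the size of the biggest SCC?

6

{2, 5, 6, 7, 8, 9} are all mutually reachable — one SCC of size 6.
{1, 3, 4} are all mutually reachable — one SCC of size 3.
The largest has 6 vertices.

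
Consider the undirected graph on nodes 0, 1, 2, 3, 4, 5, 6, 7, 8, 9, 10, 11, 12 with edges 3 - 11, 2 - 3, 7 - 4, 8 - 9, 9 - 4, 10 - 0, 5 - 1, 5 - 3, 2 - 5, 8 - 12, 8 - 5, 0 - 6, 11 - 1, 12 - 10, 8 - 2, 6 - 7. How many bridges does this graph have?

0

The edges on the cycle 8-12-10-0-6-7-4-9-8 are not bridges since each lies on that cycle.
Every edge lies on some cycle, so there are no bridges.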